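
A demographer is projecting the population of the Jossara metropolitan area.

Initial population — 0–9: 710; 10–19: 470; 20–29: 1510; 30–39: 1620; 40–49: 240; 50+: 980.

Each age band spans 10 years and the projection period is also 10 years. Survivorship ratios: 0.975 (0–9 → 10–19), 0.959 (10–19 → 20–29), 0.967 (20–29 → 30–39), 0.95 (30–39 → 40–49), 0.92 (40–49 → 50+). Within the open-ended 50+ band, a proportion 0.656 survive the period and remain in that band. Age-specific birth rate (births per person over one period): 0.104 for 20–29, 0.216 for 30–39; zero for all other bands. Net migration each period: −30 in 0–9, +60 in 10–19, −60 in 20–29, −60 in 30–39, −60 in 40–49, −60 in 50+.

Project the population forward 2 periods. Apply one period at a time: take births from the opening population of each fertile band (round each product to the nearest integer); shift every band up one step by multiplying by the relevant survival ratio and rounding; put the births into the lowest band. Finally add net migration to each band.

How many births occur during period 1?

507

Let band 1 be 0–9 through band 6 = 50+.
[period 1]
Births: 1510 * 0.104 = 157, 1620 * 0.216 = 350 → 507
Band 2: 710 * 0.975 = 692
Band 3: 470 * 0.959 = 451
Band 4: 1510 * 0.967 = 1460
Band 5: 1620 * 0.95 = 1539
Band 6: 240 * 0.92 + 980 * 0.656 = 221 + 643 = 864
Net migration: Band 1 − 30 → 477; Band 2 + 60 → 752; Band 3 − 60 → 391; Band 4 − 60 → 1400; Band 5 − 60 → 1479; Band 6 − 60 → 804
End of period: [477, 752, 391, 1400, 1479, 804]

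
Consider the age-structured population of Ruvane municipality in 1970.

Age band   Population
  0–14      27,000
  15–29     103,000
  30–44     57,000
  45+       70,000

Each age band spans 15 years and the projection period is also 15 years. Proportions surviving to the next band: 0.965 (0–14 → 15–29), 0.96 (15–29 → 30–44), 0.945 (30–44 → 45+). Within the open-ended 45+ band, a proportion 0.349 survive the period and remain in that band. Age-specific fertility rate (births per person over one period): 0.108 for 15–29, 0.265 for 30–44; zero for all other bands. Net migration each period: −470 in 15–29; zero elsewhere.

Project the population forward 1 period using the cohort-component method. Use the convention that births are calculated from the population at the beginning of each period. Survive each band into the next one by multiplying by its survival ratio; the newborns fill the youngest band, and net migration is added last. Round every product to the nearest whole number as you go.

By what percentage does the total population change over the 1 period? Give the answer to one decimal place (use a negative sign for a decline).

Period 1:
Births: 103000 × 0.108 = 11124  |  57000 × 0.265 = 15105 → total 26229
15–29: 27000 × 0.965 = 26055
30–44: 103000 × 0.96 = 98880
45+: 57000 × 0.945 + 70000 × 0.349 = 53865 + 24430 = 78295
Net migration: 15–29 − 470 → 25585
Population now: 0–14=26229, 15–29=25585, 30–44=98880, 45+=78295
Total: 257000 → 228989; change = -28011; percentage change = -10.9%

-10.9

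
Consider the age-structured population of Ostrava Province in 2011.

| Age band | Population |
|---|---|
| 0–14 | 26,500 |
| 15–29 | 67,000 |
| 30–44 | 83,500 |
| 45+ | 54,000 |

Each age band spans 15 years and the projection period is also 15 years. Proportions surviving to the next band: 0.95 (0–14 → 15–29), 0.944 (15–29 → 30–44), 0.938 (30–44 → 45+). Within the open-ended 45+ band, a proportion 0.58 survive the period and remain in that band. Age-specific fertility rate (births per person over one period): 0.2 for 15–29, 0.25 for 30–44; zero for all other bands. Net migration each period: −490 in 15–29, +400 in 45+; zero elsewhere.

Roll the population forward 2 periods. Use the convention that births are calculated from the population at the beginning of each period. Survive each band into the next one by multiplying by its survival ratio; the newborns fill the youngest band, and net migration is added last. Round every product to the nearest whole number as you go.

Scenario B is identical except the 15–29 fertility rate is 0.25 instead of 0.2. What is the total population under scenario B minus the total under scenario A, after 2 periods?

4417

After projecting period 1:
Births: 67000 × 0.2 = 13400, 83500 × 0.25 = 20875 ⇒ total 34275
15–29: 26500 × 0.95 = 25175
30–44: 67000 × 0.944 = 63248
45+: 83500 × 0.938 + 54000 × 0.58 = 78323 + 31320 = 109643
Net migration: 15–29 − 490 → 24685; 45+ + 400 → 110043
End of period: [34275, 24685, 63248, 110043]
After projecting period 2:
Births: 24685 × 0.2 = 4937, 63248 × 0.25 = 15812 ⇒ total 20749
15–29: 34275 × 0.95 = 32561
30–44: 24685 × 0.944 = 23303
45+: 63248 × 0.938 + 110043 × 0.58 = 59327 + 63825 = 123152
Net migration: 15–29 − 490 → 32071; 45+ + 400 → 123552
End of period: [20749, 32071, 23303, 123552]
Scenario A total after 2 periods: 199675
Scenario B projection —
After projecting period 1:
Births: 67000 × 0.25 = 16750, 83500 × 0.25 = 20875 ⇒ total 37625
15–29: 26500 × 0.95 = 25175
30–44: 67000 × 0.944 = 63248
45+: 83500 × 0.938 + 54000 × 0.58 = 78323 + 31320 = 109643
Net migration: 15–29 − 490 → 24685; 45+ + 400 → 110043
End of period: [37625, 24685, 63248, 110043]
After projecting period 2:
Births: 24685 × 0.25 = 6171, 63248 × 0.25 = 15812 ⇒ total 21983
15–29: 37625 × 0.95 = 35744
30–44: 24685 × 0.944 = 23303
45+: 63248 × 0.938 + 110043 × 0.58 = 59327 + 63825 = 123152
Net migration: 15–29 − 490 → 35254; 45+ + 400 → 123552
End of period: [21983, 35254, 23303, 123552]
Scenario B total after 2 periods: 204092
Difference B − A = 204092 − 199675 = 4417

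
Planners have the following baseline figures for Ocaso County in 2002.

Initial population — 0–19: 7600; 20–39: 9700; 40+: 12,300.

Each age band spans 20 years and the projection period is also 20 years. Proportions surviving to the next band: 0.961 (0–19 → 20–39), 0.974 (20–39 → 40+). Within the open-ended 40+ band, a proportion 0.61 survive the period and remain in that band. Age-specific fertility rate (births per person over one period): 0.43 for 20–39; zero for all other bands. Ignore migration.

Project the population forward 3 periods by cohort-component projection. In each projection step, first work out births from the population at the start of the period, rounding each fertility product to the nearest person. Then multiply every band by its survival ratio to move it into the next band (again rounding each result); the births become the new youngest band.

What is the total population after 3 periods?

19293

(Bands numbered youngest = 1 to oldest = 3.)
[period 1]
Births: 9700 * 0.43 = 4171
Band 2: 7600 * 0.961 = 7304
Band 3: 9700 * 0.974 + 12300 * 0.61 = 9448 + 7503 = 16951
Population now: 0–19=4171, 20–39=7304, 40+=16951
[period 2]
Births: 7304 * 0.43 = 3141
Band 2: 4171 * 0.961 = 4008
Band 3: 7304 * 0.974 + 16951 * 0.61 = 7114 + 10340 = 17454
Population now: 0–19=3141, 20–39=4008, 40+=17454
[period 3]
Births: 4008 * 0.43 = 1723
Band 2: 3141 * 0.961 = 3019
Band 3: 4008 * 0.974 + 17454 * 0.61 = 3904 + 10647 = 14551
Population now: 0–19=1723, 20–39=3019, 40+=14551
Total after period 3: 1723 + 3019 + 14551 = 19293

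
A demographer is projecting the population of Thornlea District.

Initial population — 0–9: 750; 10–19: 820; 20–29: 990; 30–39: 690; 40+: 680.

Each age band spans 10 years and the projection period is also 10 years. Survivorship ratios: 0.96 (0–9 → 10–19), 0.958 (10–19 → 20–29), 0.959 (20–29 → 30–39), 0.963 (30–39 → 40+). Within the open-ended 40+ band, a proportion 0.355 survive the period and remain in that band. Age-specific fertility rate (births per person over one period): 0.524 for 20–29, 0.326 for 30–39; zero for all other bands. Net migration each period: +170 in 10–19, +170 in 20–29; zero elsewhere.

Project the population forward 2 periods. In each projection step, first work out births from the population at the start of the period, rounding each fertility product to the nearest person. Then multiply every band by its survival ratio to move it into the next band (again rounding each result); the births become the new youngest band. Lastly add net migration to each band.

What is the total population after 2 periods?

4869

Let band 1 be 0–9 through band 5 = 40+.
[period 1]
Births: 990 × 0.524 = 519 ; 690 × 0.326 = 225 → 744
Band 2: 750 × 0.96 = 720
Band 3: 820 × 0.958 = 786
Band 4: 990 × 0.959 = 949
Band 5: 690 × 0.963 + 680 × 0.355 = 664 + 241 = 905
Net migration: Band 2 + 170 → 890; Band 3 + 170 → 956
End of period: [744, 890, 956, 949, 905]
[period 2]
Births: 956 × 0.524 = 501 ; 949 × 0.326 = 309 → 810
Band 2: 744 × 0.96 = 714
Band 3: 890 × 0.958 = 853
Band 4: 956 × 0.959 = 917
Band 5: 949 × 0.963 + 905 × 0.355 = 914 + 321 = 1235
Net migration: Band 2 + 170 → 884; Band 3 + 170 → 1023
End of period: [810, 884, 1023, 917, 1235]
Total after period 2: 810 + 884 + 1023 + 917 + 1235 = 4869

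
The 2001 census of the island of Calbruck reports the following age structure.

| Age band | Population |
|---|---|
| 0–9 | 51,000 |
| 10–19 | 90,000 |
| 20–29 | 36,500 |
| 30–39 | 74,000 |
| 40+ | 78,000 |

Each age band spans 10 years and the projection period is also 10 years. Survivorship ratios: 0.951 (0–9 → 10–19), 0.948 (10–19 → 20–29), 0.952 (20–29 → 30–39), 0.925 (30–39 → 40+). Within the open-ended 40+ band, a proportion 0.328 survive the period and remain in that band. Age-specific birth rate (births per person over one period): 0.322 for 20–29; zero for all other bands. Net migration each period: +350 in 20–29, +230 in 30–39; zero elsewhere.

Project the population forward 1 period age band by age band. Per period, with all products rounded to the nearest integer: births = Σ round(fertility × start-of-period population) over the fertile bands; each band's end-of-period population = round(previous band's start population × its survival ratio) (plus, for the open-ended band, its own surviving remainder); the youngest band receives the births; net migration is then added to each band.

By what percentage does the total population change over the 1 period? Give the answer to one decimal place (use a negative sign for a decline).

— Period 1 —
Births: 36500 × 0.322 = 11753
10–19: 51000 × 0.951 = 48501
20–29: 90000 × 0.948 = 85320
30–39: 36500 × 0.952 = 34748
40+: 74000 × 0.925 + 78000 × 0.328 = 68450 + 25584 = 94034
Net migration: 20–29 + 350 → 85670; 30–39 + 230 → 34978
Giving 11753 / 48501 / 85670 / 34978 / 94034.
Total: 329500 → 274936; change = -54564; percentage change = -16.6%

-16.6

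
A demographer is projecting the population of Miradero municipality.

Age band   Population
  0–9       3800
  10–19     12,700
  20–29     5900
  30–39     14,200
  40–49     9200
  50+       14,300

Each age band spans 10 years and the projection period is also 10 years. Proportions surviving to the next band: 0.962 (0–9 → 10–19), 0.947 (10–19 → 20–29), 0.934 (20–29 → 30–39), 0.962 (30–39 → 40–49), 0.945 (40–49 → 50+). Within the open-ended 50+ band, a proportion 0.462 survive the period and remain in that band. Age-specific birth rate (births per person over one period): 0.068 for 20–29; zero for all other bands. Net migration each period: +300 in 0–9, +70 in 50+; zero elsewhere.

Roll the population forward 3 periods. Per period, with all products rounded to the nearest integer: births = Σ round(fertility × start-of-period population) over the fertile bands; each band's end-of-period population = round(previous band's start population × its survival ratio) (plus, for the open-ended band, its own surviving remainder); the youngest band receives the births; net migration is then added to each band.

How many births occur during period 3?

235

(Bands numbered youngest = 1 to oldest = 6.)
After projecting period 1:
Births: 5900 × 0.068 = 401
Band 2: 3800 × 0.962 = 3656
Band 3: 12700 × 0.947 = 12027
Band 4: 5900 × 0.934 = 5511
Band 5: 14200 × 0.962 = 13660
Band 6: 9200 × 0.945 + 14300 × 0.462 = 8694 + 6607 = 15301
Net migration: Band 1 + 300 → 701; Band 6 + 70 → 15371
Population now: 0–9=701, 10–19=3656, 20–29=12027, 30–39=5511, 40–49=13660, 50+=15371
After projecting period 2:
Births: 12027 × 0.068 = 818
Band 2: 701 × 0.962 = 674
Band 3: 3656 × 0.947 = 3462
Band 4: 12027 × 0.934 = 11233
Band 5: 5511 × 0.962 = 5302
Band 6: 13660 × 0.945 + 15371 × 0.462 = 12909 + 7101 = 20010
Net migration: Band 1 + 300 → 1118; Band 6 + 70 → 20080
Population now: 0–9=1118, 10–19=674, 20–29=3462, 30–39=11233, 40–49=5302, 50+=20080
After projecting period 3:
Births: 3462 × 0.068 = 235
Band 2: 1118 × 0.962 = 1076
Band 3: 674 × 0.947 = 638
Band 4: 3462 × 0.934 = 3234
Band 5: 11233 × 0.962 = 10806
Band 6: 5302 × 0.945 + 20080 × 0.462 = 5010 + 9277 = 14287
Net migration: Band 1 + 300 → 535; Band 6 + 70 → 14357
Population now: 0–9=535, 10–19=1076, 20–29=638, 30–39=3234, 40–49=10806, 50+=14357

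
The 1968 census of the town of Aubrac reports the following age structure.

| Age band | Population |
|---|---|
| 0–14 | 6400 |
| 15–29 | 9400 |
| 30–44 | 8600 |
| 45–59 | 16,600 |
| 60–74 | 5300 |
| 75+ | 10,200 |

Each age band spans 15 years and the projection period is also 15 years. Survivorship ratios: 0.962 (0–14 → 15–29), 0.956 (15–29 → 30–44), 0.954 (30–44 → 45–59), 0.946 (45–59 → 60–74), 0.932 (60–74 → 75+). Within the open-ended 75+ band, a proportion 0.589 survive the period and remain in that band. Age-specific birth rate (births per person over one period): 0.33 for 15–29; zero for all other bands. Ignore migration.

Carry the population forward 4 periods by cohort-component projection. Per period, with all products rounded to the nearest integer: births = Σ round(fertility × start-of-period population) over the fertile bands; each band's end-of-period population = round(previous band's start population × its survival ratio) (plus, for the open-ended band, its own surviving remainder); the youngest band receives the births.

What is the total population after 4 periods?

30629

Period 1:
Births: 9400 × 0.33 = 3102
15–29: 6400 × 0.962 = 6157
30–44: 9400 × 0.956 = 8986
45–59: 8600 × 0.954 = 8204
60–74: 16600 × 0.946 = 15704
75+: 5300 × 0.932 + 10200 × 0.589 = 4940 + 6008 = 10948
End of period: [3102, 6157, 8986, 8204, 15704, 10948]
Period 2:
Births: 6157 × 0.33 = 2032
15–29: 3102 × 0.962 = 2984
30–44: 6157 × 0.956 = 5886
45–59: 8986 × 0.954 = 8573
60–74: 8204 × 0.946 = 7761
75+: 15704 × 0.932 + 10948 × 0.589 = 14636 + 6448 = 21084
End of period: [2032, 2984, 5886, 8573, 7761, 21084]
Period 3:
Births: 2984 × 0.33 = 985
15–29: 2032 × 0.962 = 1955
30–44: 2984 × 0.956 = 2853
45–59: 5886 × 0.954 = 5615
60–74: 8573 × 0.946 = 8110
75+: 7761 × 0.932 + 21084 × 0.589 = 7233 + 12418 = 19651
End of period: [985, 1955, 2853, 5615, 8110, 19651]
Period 4:
Births: 1955 × 0.33 = 645
15–29: 985 × 0.962 = 948
30–44: 1955 × 0.956 = 1869
45–59: 2853 × 0.954 = 2722
60–74: 5615 × 0.946 = 5312
75+: 8110 × 0.932 + 19651 × 0.589 = 7559 + 11574 = 19133
End of period: [645, 948, 1869, 2722, 5312, 19133]
Total after period 4: 645 + 948 + 1869 + 2722 + 5312 + 19133 = 30629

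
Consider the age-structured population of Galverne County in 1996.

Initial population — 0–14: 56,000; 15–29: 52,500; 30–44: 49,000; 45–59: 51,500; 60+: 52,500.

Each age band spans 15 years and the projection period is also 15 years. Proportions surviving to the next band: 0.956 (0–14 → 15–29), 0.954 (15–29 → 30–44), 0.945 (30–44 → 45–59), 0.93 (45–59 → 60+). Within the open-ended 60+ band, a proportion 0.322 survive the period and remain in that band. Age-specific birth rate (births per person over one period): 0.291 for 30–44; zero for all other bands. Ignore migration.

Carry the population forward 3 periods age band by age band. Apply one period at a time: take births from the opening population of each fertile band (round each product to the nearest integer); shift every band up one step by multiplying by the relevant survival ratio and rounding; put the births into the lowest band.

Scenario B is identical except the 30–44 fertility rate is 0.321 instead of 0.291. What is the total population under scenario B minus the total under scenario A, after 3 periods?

After projecting period 1:
Births: 49000 × 0.291 = 14259
15–29: 56000 × 0.956 = 53536
30–44: 52500 × 0.954 = 50085
45–59: 49000 × 0.945 = 46305
60+: 51500 × 0.93 + 52500 × 0.322 = 47895 + 16905 = 64800
Population now: 0–14=14259, 15–29=53536, 30–44=50085, 45–59=46305, 60+=64800
After projecting period 2:
Births: 50085 × 0.291 = 14575
15–29: 14259 × 0.956 = 13632
30–44: 53536 × 0.954 = 51073
45–59: 50085 × 0.945 = 47330
60+: 46305 × 0.93 + 64800 × 0.322 = 43064 + 20866 = 63930
Population now: 0–14=14575, 15–29=13632, 30–44=51073, 45–59=47330, 60+=63930
After projecting period 3:
Births: 51073 × 0.291 = 14862
15–29: 14575 × 0.956 = 13934
30–44: 13632 × 0.954 = 13005
45–59: 51073 × 0.945 = 48264
60+: 47330 × 0.93 + 63930 × 0.322 = 44017 + 20585 = 64602
Population now: 0–14=14862, 15–29=13934, 30–44=13005, 45–59=48264, 60+=64602
Scenario A total after 3 periods: 154667
Scenario B projection —
After projecting period 1:
Births: 49000 × 0.321 = 15729
15–29: 56000 × 0.956 = 53536
30–44: 52500 × 0.954 = 50085
45–59: 49000 × 0.945 = 46305
60+: 51500 × 0.93 + 52500 × 0.322 = 47895 + 16905 = 64800
Population now: 0–14=15729, 15–29=53536, 30–44=50085, 45–59=46305, 60+=64800
After projecting period 2:
Births: 50085 × 0.321 = 16077
15–29: 15729 × 0.956 = 15037
30–44: 53536 × 0.954 = 51073
45–59: 50085 × 0.945 = 47330
60+: 46305 × 0.93 + 64800 × 0.322 = 43064 + 20866 = 63930
Population now: 0–14=16077, 15–29=15037, 30–44=51073, 45–59=47330, 60+=63930
After projecting period 3:
Births: 51073 × 0.321 = 16394
15–29: 16077 × 0.956 = 15370
30–44: 15037 × 0.954 = 14345
45–59: 51073 × 0.945 = 48264
60+: 47330 × 0.93 + 63930 × 0.322 = 44017 + 20585 = 64602
Population now: 0–14=16394, 15–29=15370, 30–44=14345, 45–59=48264, 60+=64602
Scenario B total after 3 periods: 158975
Difference B − A = 158975 − 154667 = 4308

4308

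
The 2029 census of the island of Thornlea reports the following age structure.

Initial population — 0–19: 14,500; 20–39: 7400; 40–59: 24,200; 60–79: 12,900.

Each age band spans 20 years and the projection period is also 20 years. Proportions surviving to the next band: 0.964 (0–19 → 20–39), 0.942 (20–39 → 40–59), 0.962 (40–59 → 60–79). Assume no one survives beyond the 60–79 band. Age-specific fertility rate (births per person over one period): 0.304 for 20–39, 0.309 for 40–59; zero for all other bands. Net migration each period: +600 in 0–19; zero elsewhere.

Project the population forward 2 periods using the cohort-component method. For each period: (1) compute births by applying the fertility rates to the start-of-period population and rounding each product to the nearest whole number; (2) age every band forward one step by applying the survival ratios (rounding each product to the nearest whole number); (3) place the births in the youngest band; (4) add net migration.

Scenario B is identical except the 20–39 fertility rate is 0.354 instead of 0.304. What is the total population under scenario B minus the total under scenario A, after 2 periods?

Numbering the bands 1..4 from youngest to oldest:
After projecting period 1:
Births: 7400 * 0.304 = 2250 ; 24200 * 0.309 = 7478 → total 9728
Band 2: 14500 * 0.964 = 13978
Band 3: 7400 * 0.942 = 6971
Band 4: 24200 * 0.962 = 23280
Net migration: Band 1 + 600 → 10328
Population now: 0–19=10328, 20–39=13978, 40–59=6971, 60–79=23280
After projecting period 2:
Births: 13978 * 0.304 = 4249 ; 6971 * 0.309 = 2154 → total 6403
Band 2: 10328 * 0.964 = 9956
Band 3: 13978 * 0.942 = 13167
Band 4: 6971 * 0.962 = 6706
Net migration: Band 1 + 600 → 7003
Population now: 0–19=7003, 20–39=9956, 40–59=13167, 60–79=6706
Scenario A total after 2 periods: 36832
Scenario B projection —
After projecting period 1:
Births: 7400 * 0.354 = 2620 ; 24200 * 0.309 = 7478 → total 10098
Band 2: 14500 * 0.964 = 13978
Band 3: 7400 * 0.942 = 6971
Band 4: 24200 * 0.962 = 23280
Net migration: Band 1 + 600 → 10698
Population now: 0–19=10698, 20–39=13978, 40–59=6971, 60–79=23280
After projecting period 2:
Births: 13978 * 0.354 = 4948 ; 6971 * 0.309 = 2154 → total 7102
Band 2: 10698 * 0.964 = 10313
Band 3: 13978 * 0.942 = 13167
Band 4: 6971 * 0.962 = 6706
Net migration: Band 1 + 600 → 7702
Population now: 0–19=7702, 20–39=10313, 40–59=13167, 60–79=6706
Scenario B total after 2 periods: 37888
Difference B − A = 37888 − 36832 = 1056

1056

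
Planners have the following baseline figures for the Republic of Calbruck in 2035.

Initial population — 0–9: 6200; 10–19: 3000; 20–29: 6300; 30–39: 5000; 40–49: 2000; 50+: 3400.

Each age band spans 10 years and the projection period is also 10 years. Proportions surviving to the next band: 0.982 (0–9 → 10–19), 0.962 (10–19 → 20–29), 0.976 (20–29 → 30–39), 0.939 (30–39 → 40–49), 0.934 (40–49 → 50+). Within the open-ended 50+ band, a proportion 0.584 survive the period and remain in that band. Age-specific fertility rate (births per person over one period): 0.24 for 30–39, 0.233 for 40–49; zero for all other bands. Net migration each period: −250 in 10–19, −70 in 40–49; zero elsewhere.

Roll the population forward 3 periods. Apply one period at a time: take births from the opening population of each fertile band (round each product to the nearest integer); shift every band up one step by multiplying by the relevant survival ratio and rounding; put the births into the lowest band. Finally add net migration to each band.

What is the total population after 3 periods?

22817

[period 1]
Births: 5000 * 0.24 = 1200  |  2000 * 0.233 = 466 — total 1666
10–19: 6200 * 0.982 = 6088
20–29: 3000 * 0.962 = 2886
30–39: 6300 * 0.976 = 6149
40–49: 5000 * 0.939 = 4695
50+: 2000 * 0.934 + 3400 * 0.584 = 1868 + 1986 = 3854
Net migration: 10–19 − 250 → 5838; 40–49 − 70 → 4625
Population now: 0–9=1666, 10–19=5838, 20–29=2886, 30–39=6149, 40–49=4625, 50+=3854
[period 2]
Births: 6149 * 0.24 = 1476  |  4625 * 0.233 = 1078 — total 2554
10–19: 1666 * 0.982 = 1636
20–29: 5838 * 0.962 = 5616
30–39: 2886 * 0.976 = 2817
40–49: 6149 * 0.939 = 5774
50+: 4625 * 0.934 + 3854 * 0.584 = 4320 + 2251 = 6571
Net migration: 10–19 − 250 → 1386; 40–49 − 70 → 5704
Population now: 0–9=2554, 10–19=1386, 20–29=5616, 30–39=2817, 40–49=5704, 50+=6571
[period 3]
Births: 2817 * 0.24 = 676  |  5704 * 0.233 = 1329 — total 2005
10–19: 2554 * 0.982 = 2508
20–29: 1386 * 0.962 = 1333
30–39: 5616 * 0.976 = 5481
40–49: 2817 * 0.939 = 2645
50+: 5704 * 0.934 + 6571 * 0.584 = 5328 + 3837 = 9165
Net migration: 10–19 − 250 → 2258; 40–49 − 70 → 2575
Population now: 0–9=2005, 10–19=2258, 20–29=1333, 30–39=5481, 40–49=2575, 50+=9165
Total after period 3: 2005 + 2258 + 1333 + 5481 + 2575 + 9165 = 22817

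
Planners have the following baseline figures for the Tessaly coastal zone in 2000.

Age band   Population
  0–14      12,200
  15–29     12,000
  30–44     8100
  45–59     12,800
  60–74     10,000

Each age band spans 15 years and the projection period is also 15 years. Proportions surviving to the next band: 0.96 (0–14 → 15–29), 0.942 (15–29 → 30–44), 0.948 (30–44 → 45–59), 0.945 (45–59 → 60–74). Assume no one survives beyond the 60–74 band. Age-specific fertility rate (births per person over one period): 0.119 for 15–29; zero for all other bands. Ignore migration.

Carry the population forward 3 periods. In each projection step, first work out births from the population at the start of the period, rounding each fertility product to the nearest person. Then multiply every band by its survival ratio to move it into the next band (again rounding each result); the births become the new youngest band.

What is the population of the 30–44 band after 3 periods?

1291

Call the bands 1 to 5, youngest first.
[period 1]
Births: 12000 × 0.119 = 1428
Band 2: 12200 × 0.96 = 11712
Band 3: 12000 × 0.942 = 11304
Band 4: 8100 × 0.948 = 7679
Band 5: 12800 × 0.945 = 12096
Population now: 0–14=1428, 15–29=11712, 30–44=11304, 45–59=7679, 60–74=12096
[period 2]
Births: 11712 × 0.119 = 1394
Band 2: 1428 × 0.96 = 1371
Band 3: 11712 × 0.942 = 11033
Band 4: 11304 × 0.948 = 10716
Band 5: 7679 × 0.945 = 7257
Population now: 0–14=1394, 15–29=1371, 30–44=11033, 45–59=10716, 60–74=7257
[period 3]
Births: 1371 × 0.119 = 163
Band 2: 1394 × 0.96 = 1338
Band 3: 1371 × 0.942 = 1291
Band 4: 11033 × 0.948 = 10459
Band 5: 10716 × 0.945 = 10127
Population now: 0–14=163, 15–29=1338, 30–44=1291, 45–59=10459, 60–74=10127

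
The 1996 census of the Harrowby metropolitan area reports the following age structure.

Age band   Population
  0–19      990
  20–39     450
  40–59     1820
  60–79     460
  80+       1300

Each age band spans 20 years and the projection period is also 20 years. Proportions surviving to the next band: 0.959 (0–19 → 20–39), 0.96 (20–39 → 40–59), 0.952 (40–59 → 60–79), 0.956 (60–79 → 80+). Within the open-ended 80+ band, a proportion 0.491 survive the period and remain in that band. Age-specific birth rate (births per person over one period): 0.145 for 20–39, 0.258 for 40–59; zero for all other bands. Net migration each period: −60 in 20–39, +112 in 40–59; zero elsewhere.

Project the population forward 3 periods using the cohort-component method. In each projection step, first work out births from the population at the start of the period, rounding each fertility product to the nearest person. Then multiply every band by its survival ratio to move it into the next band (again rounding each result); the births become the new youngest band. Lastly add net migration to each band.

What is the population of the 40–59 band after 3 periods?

After projecting period 1:
Births: 450 × 0.145 = 65, 1820 × 0.258 = 470 → 535
20–39: 990 × 0.959 = 949
40–59: 450 × 0.96 = 432
60–79: 1820 × 0.952 = 1733
80+: 460 × 0.956 + 1300 × 0.491 = 440 + 638 = 1078
Net migration: 20–39 − 60 → 889; 40–59 + 112 → 544
Population now: 0–19=535, 20–39=889, 40–59=544, 60–79=1733, 80+=1078
After projecting period 2:
Births: 889 × 0.145 = 129, 544 × 0.258 = 140 → 269
20–39: 535 × 0.959 = 513
40–59: 889 × 0.96 = 853
60–79: 544 × 0.952 = 518
80+: 1733 × 0.956 + 1078 × 0.491 = 1657 + 529 = 2186
Net migration: 20–39 − 60 → 453; 40–59 + 112 → 965
Population now: 0–19=269, 20–39=453, 40–59=965, 60–79=518, 80+=2186
After projecting period 3:
Births: 453 × 0.145 = 66, 965 × 0.258 = 249 → 315
20–39: 269 × 0.959 = 258
40–59: 453 × 0.96 = 435
60–79: 965 × 0.952 = 919
80+: 518 × 0.956 + 2186 × 0.491 = 495 + 1073 = 1568
Net migration: 20–39 − 60 → 198; 40–59 + 112 → 547
Population now: 0–19=315, 20–39=198, 40–59=547, 60–79=919, 80+=1568

547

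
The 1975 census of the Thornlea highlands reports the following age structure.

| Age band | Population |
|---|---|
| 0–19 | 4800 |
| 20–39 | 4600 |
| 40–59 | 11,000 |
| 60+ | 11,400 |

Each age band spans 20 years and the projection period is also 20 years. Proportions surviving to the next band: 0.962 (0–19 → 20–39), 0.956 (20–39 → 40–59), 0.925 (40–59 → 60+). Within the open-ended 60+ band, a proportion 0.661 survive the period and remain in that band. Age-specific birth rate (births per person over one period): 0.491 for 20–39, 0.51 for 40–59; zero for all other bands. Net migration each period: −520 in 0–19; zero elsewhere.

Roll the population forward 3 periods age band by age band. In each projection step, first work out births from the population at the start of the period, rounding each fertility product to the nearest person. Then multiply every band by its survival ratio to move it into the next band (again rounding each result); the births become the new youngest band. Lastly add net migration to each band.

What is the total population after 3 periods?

Numbering the bands 1..4 from youngest to oldest:
After projecting period 1:
Births: 4600 * 0.491 = 2259 ; 11000 * 0.51 = 5610 → 7869
Band 2: 4800 * 0.962 = 4618
Band 3: 4600 * 0.956 = 4398
Band 4: 11000 * 0.925 + 11400 * 0.661 = 10175 + 7535 = 17710
Net migration: Band 1 − 520 → 7349
Population now: 0–19=7349, 20–39=4618, 40–59=4398, 60+=17710
After projecting period 2:
Births: 4618 * 0.491 = 2267 ; 4398 * 0.51 = 2243 → 4510
Band 2: 7349 * 0.962 = 7070
Band 3: 4618 * 0.956 = 4415
Band 4: 4398 * 0.925 + 17710 * 0.661 = 4068 + 11706 = 15774
Net migration: Band 1 − 520 → 3990
Population now: 0–19=3990, 20–39=7070, 40–59=4415, 60+=15774
After projecting period 3:
Births: 7070 * 0.491 = 3471 ; 4415 * 0.51 = 2252 → 5723
Band 2: 3990 * 0.962 = 3838
Band 3: 7070 * 0.956 = 6759
Band 4: 4415 * 0.925 + 15774 * 0.661 = 4084 + 10427 = 14511
Net migration: Band 1 − 520 → 5203
Population now: 0–19=5203, 20–39=3838, 40–59=6759, 60+=14511
Total after period 3: 5203 + 3838 + 6759 + 14511 = 30311

30311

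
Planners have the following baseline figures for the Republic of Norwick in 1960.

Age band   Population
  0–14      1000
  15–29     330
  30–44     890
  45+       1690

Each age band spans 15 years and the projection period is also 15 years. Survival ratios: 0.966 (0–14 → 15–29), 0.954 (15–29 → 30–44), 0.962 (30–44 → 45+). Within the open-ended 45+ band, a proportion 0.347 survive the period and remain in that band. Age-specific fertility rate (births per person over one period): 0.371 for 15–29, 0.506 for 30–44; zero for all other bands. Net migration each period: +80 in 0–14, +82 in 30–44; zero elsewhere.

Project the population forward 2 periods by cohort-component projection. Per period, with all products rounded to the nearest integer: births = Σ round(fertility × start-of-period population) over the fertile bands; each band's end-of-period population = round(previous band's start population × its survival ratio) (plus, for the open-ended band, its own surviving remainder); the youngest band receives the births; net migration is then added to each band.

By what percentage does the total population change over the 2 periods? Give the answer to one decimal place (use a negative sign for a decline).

-19.3

Let group 1 be 0–14 through group 4 = 45+.
Period 1.
Births: 330 * 0.371 = 122 ; 890 * 0.506 = 450 — total 572
Group 2: 1000 * 0.966 = 966
Group 3: 330 * 0.954 = 315
Group 4: 890 * 0.962 + 1690 * 0.347 = 856 + 586 = 1442
Net migration: Group 1 + 80 → 652; Group 3 + 82 → 397
Giving 652 / 966 / 397 / 1442.
Period 2.
Births: 966 * 0.371 = 358 ; 397 * 0.506 = 201 — total 559
Group 2: 652 * 0.966 = 630
Group 3: 966 * 0.954 = 922
Group 4: 397 * 0.962 + 1442 * 0.347 = 382 + 500 = 882
Net migration: Group 1 + 80 → 639; Group 3 + 82 → 1004
Giving 639 / 630 / 1004 / 882.
Total: 3910 → 3155; change = -755; percentage change = -19.3%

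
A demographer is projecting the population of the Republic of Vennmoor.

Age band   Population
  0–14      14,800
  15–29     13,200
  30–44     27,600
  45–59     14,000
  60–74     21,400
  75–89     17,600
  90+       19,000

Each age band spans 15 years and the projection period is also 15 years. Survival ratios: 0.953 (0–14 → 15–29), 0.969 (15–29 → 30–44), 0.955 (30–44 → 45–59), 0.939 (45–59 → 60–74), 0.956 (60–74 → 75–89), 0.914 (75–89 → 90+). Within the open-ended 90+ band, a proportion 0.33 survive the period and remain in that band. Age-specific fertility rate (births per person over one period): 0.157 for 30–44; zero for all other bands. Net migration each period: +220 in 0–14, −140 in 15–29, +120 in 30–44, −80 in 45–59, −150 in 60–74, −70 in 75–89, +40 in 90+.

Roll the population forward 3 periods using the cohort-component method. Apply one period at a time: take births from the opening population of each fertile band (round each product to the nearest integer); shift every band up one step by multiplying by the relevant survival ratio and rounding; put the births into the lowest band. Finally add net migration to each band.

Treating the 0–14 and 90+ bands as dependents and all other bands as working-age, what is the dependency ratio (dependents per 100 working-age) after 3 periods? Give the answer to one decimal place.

41.4

[period 1]
Births: 27600 × 0.157 = 4333
15–29: 14800 × 0.953 = 14104
30–44: 13200 × 0.969 = 12791
45–59: 27600 × 0.955 = 26358
60–74: 14000 × 0.939 = 13146
75–89: 21400 × 0.956 = 20458
90+: 17600 × 0.914 + 19000 × 0.33 = 16086 + 6270 = 22356
Net migration: 0–14 + 220 → 4553; 15–29 − 140 → 13964; 30–44 + 120 → 12911; 45–59 − 80 → 26278; 60–74 − 150 → 12996; 75–89 − 70 → 20388; 90+ + 40 → 22396
Giving 4553 / 13964 / 12911 / 26278 / 12996 / 20388 / 22396.
[period 2]
Births: 12911 × 0.157 = 2027
15–29: 4553 × 0.953 = 4339
30–44: 13964 × 0.969 = 13531
45–59: 12911 × 0.955 = 12330
60–74: 26278 × 0.939 = 24675
75–89: 12996 × 0.956 = 12424
90+: 20388 × 0.914 + 22396 × 0.33 = 18635 + 7391 = 26026
Net migration: 0–14 + 220 → 2247; 15–29 − 140 → 4199; 30–44 + 120 → 13651; 45–59 − 80 → 12250; 60–74 − 150 → 24525; 75–89 − 70 → 12354; 90+ + 40 → 26066
Giving 2247 / 4199 / 13651 / 12250 / 24525 / 12354 / 26066.
[period 3]
Births: 13651 × 0.157 = 2143
15–29: 2247 × 0.953 = 2141
30–44: 4199 × 0.969 = 4069
45–59: 13651 × 0.955 = 13037
60–74: 12250 × 0.939 = 11503
75–89: 24525 × 0.956 = 23446
90+: 12354 × 0.914 + 26066 × 0.33 = 11292 + 8602 = 19894
Net migration: 0–14 + 220 → 2363; 15–29 − 140 → 2001; 30–44 + 120 → 4189; 45–59 − 80 → 12957; 60–74 − 150 → 11353; 75–89 − 70 → 23376; 90+ + 40 → 19934
Giving 2363 / 2001 / 4189 / 12957 / 11353 / 23376 / 19934.
Dependents (band 0–14 + band 90+) = 2363 + 19934 = 22297; working-age = 53876; ratio = 22297/53876 × 100 = 41.4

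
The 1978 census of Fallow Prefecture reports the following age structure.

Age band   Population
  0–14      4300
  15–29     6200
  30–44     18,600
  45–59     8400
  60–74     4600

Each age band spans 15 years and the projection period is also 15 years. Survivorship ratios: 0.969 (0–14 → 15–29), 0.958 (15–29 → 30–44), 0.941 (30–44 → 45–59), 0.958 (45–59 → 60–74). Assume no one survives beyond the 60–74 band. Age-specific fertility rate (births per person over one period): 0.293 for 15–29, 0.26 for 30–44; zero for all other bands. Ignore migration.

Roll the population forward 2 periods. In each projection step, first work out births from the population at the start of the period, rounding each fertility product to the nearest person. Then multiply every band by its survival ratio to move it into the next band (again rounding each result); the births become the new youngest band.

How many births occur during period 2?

After projecting period 1:
Births: 6200 × 0.293 = 1817 ; 18600 × 0.26 = 4836 → 6653
15–29: 4300 × 0.969 = 4167
30–44: 6200 × 0.958 = 5940
45–59: 18600 × 0.941 = 17503
60–74: 8400 × 0.958 = 8047
Giving 6653 / 4167 / 5940 / 17503 / 8047.
After projecting period 2:
Births: 4167 × 0.293 = 1221 ; 5940 × 0.26 = 1544 → 2765
15–29: 6653 × 0.969 = 6447
30–44: 4167 × 0.958 = 3992
45–59: 5940 × 0.941 = 5590
60–74: 17503 × 0.958 = 16768
Giving 2765 / 6447 / 3992 / 5590 / 16768.

2765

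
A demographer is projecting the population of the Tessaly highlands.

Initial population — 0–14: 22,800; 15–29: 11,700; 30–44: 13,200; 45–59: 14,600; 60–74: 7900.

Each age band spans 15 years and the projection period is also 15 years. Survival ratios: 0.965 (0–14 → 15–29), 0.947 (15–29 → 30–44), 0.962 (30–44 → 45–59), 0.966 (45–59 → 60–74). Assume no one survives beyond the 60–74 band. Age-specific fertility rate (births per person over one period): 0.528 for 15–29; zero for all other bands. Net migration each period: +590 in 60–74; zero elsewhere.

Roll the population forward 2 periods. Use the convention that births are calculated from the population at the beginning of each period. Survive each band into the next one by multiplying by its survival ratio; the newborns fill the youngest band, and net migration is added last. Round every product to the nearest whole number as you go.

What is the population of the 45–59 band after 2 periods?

Let group 1 be 0–14 through group 5 = 60–74.
Period 1.
Births: 11700 × 0.528 = 6178
Group 2: 22800 × 0.965 = 22002
Group 3: 11700 × 0.947 = 11080
Group 4: 13200 × 0.962 = 12698
Group 5: 14600 × 0.966 = 14104
Net migration: Group 5 + 590 → 14694
Giving 6178 / 22002 / 11080 / 12698 / 14694.
Period 2.
Births: 22002 × 0.528 = 11617
Group 2: 6178 × 0.965 = 5962
Group 3: 22002 × 0.947 = 20836
Group 4: 11080 × 0.962 = 10659
Group 5: 12698 × 0.966 = 12266
Net migration: Group 5 + 590 → 12856
Giving 11617 / 5962 / 20836 / 10659 / 12856.

10659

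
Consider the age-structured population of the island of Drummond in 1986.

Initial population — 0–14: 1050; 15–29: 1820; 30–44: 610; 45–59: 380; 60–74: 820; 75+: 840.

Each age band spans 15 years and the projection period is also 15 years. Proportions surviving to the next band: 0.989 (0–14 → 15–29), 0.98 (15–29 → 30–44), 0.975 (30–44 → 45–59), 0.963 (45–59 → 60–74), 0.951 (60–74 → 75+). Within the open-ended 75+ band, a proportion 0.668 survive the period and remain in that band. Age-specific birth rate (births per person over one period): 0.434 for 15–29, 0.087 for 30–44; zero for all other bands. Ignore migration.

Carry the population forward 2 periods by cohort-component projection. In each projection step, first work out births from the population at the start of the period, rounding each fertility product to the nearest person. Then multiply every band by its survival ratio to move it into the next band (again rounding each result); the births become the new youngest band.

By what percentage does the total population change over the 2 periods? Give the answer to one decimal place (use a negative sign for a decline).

Period 1.
Births: 1820 × 0.434 = 790  |  610 × 0.087 = 53 → total 843
15–29: 1050 × 0.989 = 1038
30–44: 1820 × 0.98 = 1784
45–59: 610 × 0.975 = 595
60–74: 380 × 0.963 = 366
75+: 820 × 0.951 + 840 × 0.668 = 780 + 561 = 1341
End of period: [843, 1038, 1784, 595, 366, 1341]
Period 2.
Births: 1038 × 0.434 = 450  |  1784 × 0.087 = 155 → total 605
15–29: 843 × 0.989 = 834
30–44: 1038 × 0.98 = 1017
45–59: 1784 × 0.975 = 1739
60–74: 595 × 0.963 = 573
75+: 366 × 0.951 + 1341 × 0.668 = 348 + 896 = 1244
End of period: [605, 834, 1017, 1739, 573, 1244]
Total: 5520 → 6012; change = 492; percentage change = 8.9%

8.9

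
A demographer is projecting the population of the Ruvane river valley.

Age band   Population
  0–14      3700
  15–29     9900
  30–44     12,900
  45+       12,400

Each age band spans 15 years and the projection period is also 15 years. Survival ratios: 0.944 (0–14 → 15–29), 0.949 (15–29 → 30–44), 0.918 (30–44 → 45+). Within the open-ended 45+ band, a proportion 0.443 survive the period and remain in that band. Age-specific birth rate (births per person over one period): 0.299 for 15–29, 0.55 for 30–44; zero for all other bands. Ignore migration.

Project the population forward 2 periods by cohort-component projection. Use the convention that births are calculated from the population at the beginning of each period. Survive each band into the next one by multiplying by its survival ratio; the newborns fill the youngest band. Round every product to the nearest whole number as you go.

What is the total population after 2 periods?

— Period 1 —
Births: 9900 * 0.299 = 2960, 12900 * 0.55 = 7095 — total 10055
15–29: 3700 * 0.944 = 3493
30–44: 9900 * 0.949 = 9395
45+: 12900 * 0.918 + 12400 * 0.443 = 11842 + 5493 = 17335
Giving 10055 / 3493 / 9395 / 17335.
— Period 2 —
Births: 3493 * 0.299 = 1044, 9395 * 0.55 = 5167 — total 6211
15–29: 10055 * 0.944 = 9492
30–44: 3493 * 0.949 = 3315
45+: 9395 * 0.918 + 17335 * 0.443 = 8625 + 7679 = 16304
Giving 6211 / 9492 / 3315 / 16304.
Total after period 2: 6211 + 9492 + 3315 + 16304 = 35322

35322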